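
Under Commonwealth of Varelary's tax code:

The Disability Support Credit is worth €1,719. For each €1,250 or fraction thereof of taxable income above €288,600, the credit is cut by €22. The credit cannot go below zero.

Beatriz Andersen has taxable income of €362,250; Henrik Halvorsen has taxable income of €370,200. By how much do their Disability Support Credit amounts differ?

€154

Beatriz (€362,250): Disability Support Credit: income exceeds €288,600 by €73,650, which is 59 full-or-partial €1,250 increments; reduction = 59 × €22 = €1,298, leaving €421.
Henrik (€370,200): Disability Support Credit: income exceeds €288,600 by €81,600, which is 66 full-or-partial €1,250 increments; reduction = 66 × €22 = €1,452, leaving €267.
Difference: |€421 − €267| = €154.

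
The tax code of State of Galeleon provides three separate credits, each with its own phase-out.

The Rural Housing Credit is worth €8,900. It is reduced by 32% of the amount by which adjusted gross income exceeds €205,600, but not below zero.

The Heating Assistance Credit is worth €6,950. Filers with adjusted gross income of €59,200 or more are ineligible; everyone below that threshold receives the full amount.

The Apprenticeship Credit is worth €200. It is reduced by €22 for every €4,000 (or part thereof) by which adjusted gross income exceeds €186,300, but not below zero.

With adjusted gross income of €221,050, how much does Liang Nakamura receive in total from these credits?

Rural Housing Credit: 32% of the €15,450 excess over €205,600 is €4,944; credit = €8,900 − €4,944 = €3,956.
Heating Assistance Credit: €221,050 meets or exceeds the €59,200 cutoff, so the credit is €0.
Apprenticeship Credit: income exceeds €186,300 by €34,750, which is 9 full-or-partial €4,000 increments; reduction = 9 × €22 = €198, leaving €2.
Total: €3,956 + €0 + €2 = €3,958.

€3,958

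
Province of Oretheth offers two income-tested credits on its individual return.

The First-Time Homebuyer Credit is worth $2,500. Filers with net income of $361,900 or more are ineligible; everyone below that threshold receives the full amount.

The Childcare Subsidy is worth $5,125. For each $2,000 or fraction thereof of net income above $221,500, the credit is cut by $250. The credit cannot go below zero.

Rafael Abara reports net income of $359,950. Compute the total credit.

$2,500

First-Time Homebuyer Credit: $359,950 is below the $361,900 cutoff, so the full $2,500 applies.
Childcare Subsidy: income exceeds $221,500 by $138,450 → 70 increments × $250 = $17,500 ≥ base, so the credit is $0.
Total: $2,500 + $0 = $2,500.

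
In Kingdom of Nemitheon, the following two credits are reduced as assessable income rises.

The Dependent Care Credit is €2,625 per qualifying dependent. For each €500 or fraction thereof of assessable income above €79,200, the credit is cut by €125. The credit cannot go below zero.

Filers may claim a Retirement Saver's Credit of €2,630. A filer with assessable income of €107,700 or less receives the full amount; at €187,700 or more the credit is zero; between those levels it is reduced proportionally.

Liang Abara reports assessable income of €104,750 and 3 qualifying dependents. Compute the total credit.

Dependent Care Credit: base = 3 × €2,625 = €7,875. income exceeds €79,200 by €25,550, which is 52 full-or-partial €500 increments; reduction = 52 × €125 = €6,500, leaving €1,375.
Retirement Saver's Credit: €104,750 is at or below the €107,700 threshold, so the full €2,630 applies.
Total: €1,375 + €2,630 = €4,005.

€4,005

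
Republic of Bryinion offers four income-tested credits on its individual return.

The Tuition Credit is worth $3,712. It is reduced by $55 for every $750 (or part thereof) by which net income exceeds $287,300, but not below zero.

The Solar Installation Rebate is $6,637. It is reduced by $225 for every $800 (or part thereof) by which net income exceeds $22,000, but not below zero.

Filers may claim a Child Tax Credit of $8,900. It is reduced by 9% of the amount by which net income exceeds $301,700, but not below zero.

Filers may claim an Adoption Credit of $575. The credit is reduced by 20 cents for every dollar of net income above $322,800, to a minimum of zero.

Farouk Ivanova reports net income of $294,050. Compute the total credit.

$12,692

Tuition Credit: income exceeds $287,300 by $6,750, which is 9 full-or-partial $750 increments; reduction = 9 × $55 = $495, leaving $3,217.
Solar Installation Rebate: income exceeds $22,000 by $272,050 → 341 increments × $225 = $76,725 ≥ base, so the credit is $0.
Child Tax Credit: $294,050 is at or below the $301,700 threshold, so the full $8,900 applies.
Adoption Credit: $294,050 is at or below the $322,800 threshold, so the full $575 applies.
Total: $3,217 + $0 + $8,900 + $575 = $12,692.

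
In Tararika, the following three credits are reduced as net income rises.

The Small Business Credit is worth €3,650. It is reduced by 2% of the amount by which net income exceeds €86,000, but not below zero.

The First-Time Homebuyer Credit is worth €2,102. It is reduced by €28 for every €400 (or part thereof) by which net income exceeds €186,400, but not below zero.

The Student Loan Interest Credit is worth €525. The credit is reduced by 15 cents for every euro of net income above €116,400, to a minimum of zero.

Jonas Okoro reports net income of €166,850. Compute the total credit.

€4,135

Small Business Credit: 2% of the €80,850 excess over €86,000 is €1,617; credit = €3,650 − €1,617 = €2,033.
First-Time Homebuyer Credit: €166,850 is at or below the €186,400 threshold, so the full €2,102 applies.
Student Loan Interest Credit: 15% of the €50,450 excess over €116,400 is €7,567.50 ≥ base, so the credit is €0.
Total: €2,033 + €2,102 + €0 = €4,135.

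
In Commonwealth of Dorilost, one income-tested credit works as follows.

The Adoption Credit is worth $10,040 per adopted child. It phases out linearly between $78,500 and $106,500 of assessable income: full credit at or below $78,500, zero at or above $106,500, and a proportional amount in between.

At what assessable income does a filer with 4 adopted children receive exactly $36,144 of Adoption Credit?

Full credit = 4 × $10,040 = $40,160.
$36,144 is 36,144/40,160 of the full $40,160, so 4,016/40,160 of the $28,000 range has been used: income = $78,500 + $28,000 × 4,016/40,160 = $81,300.

$81,300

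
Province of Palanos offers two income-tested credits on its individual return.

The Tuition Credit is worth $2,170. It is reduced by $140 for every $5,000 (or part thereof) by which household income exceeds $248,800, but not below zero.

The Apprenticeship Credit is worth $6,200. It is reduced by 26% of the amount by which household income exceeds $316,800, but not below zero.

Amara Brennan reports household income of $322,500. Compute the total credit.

$4,788

Tuition Credit: income exceeds $248,800 by $73,700, which is 15 full-or-partial $5,000 increments; reduction = 15 × $140 = $2,100, leaving $70.
Apprenticeship Credit: 26% of the $5,700 excess over $316,800 is $1,482; credit = $6,200 − $1,482 = $4,718.
Total: $70 + $4,718 = $4,788.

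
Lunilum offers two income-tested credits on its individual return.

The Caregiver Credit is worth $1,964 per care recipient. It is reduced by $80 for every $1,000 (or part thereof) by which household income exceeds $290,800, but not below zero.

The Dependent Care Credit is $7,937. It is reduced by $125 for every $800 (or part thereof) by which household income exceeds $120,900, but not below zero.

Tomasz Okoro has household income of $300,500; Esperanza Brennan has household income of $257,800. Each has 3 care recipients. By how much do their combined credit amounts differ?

Tomasz ($300,500): Caregiver Credit: base = 3 × $1,964 = $5,892. income exceeds $290,800 by $9,700, which is 10 full-or-partial $1,000 increments; reduction = 10 × $80 = $800, leaving $5,092. Dependent Care Credit: income exceeds $120,900 by $179,600 → 225 increments × $125 = $28,125 ≥ base, so the credit is $0. total $5,092 + $0 = $5,092
Esperanza ($257,800): Caregiver Credit: base = 3 × $1,964 = $5,892. $257,800 is at or below the $290,800 threshold, so the full $5,892 applies. Dependent Care Credit: income exceeds $120,900 by $136,900 → 172 increments × $125 = $21,500 ≥ base, so the credit is $0. total $5,892 + $0 = $5,892
Difference: |$5,092 − $5,892| = $800.

$800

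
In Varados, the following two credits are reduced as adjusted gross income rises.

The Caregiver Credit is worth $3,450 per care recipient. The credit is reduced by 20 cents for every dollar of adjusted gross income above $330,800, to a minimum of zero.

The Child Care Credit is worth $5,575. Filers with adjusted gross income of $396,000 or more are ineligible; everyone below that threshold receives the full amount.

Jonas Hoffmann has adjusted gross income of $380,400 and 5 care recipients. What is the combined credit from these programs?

Caregiver Credit: base = 5 × $3,450 = $17,250. 20% of the $49,600 excess over $330,800 is $9,920; credit = $17,250 − $9,920 = $7,330.
Child Care Credit: $380,400 is below the $396,000 cutoff, so the full $5,575 applies.
Total: $7,330 + $5,575 = $12,905.

$12,905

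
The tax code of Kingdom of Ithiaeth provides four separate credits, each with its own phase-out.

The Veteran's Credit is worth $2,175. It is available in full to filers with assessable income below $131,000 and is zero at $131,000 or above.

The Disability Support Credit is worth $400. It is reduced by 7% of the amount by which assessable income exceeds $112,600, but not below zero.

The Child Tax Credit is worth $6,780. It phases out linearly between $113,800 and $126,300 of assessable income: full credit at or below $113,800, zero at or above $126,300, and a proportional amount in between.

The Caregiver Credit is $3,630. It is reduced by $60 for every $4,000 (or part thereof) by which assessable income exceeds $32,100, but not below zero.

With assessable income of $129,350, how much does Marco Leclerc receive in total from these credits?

Veteran's Credit: $129,350 is below the $131,000 cutoff, so the full $2,175 applies.
Disability Support Credit: 7% of the $16,750 excess over $112,600 is $1,172.50 ≥ base, so the credit is $0.
Child Tax Credit: $129,350 is at or above $126,300, so the credit is $0.
Caregiver Credit: income exceeds $32,100 by $97,250, which is 25 full-or-partial $4,000 increments; reduction = 25 × $60 = $1,500, leaving $2,130.
Total: $2,175 + $0 + $0 + $2,130 = $4,305.

$4,305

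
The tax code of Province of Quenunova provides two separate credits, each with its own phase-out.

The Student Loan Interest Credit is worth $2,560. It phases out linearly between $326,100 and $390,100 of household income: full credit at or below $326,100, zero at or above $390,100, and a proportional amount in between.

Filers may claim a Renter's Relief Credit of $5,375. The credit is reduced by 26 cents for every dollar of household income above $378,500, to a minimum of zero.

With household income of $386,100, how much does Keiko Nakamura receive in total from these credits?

Student Loan Interest Credit: $386,100 is $60,000 into a $64,000 phase-out range, leaving 4,000/64,000 of the credit: $2,560 × 4,000/64,000 = $160.
Renter's Relief Credit: 26% of the $7,600 excess over $378,500 is $1,976; credit = $5,375 − $1,976 = $3,399.
Total: $160 + $3,399 = $3,559.

$3,559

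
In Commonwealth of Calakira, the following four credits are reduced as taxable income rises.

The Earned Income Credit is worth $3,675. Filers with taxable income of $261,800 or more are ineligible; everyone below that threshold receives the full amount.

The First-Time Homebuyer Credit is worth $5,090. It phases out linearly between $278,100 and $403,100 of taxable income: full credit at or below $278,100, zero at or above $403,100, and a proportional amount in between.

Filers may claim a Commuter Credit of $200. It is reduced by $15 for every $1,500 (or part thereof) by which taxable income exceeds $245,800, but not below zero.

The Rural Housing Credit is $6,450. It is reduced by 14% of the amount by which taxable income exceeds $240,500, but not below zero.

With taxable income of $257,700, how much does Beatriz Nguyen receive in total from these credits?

$12,887

Earned Income Credit: $257,700 is below the $261,800 cutoff, so the full $3,675 applies.
First-Time Homebuyer Credit: $257,700 is at or below the $278,100 threshold, so the full $5,090 applies.
Commuter Credit: income exceeds $245,800 by $11,900, which is 8 full-or-partial $1,500 increments; reduction = 8 × $15 = $120, leaving $80.
Rural Housing Credit: 14% of the $17,200 excess over $240,500 is $2,408; credit = $6,450 − $2,408 = $4,042.
Total: $3,675 + $5,090 + $80 + $4,042 = $12,887.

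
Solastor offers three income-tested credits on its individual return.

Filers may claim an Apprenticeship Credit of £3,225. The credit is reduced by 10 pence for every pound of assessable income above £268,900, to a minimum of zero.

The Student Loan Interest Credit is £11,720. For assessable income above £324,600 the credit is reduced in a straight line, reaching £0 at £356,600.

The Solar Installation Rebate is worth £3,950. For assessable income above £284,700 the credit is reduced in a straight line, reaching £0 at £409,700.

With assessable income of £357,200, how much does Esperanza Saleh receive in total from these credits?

Apprenticeship Credit: 10% of the £88,300 excess over £268,900 is £8,830 ≥ base, so the credit is £0.
Student Loan Interest Credit: £357,200 is at or above £356,600, so the credit is £0.
Solar Installation Rebate: £357,200 is £72,500 into a £125,000 phase-out range, leaving 52,500/125,000 of the credit: £3,950 × 52,500/125,000 = £1,659.
Total: £0 + £0 + £1,659 = £1,659.

£1,659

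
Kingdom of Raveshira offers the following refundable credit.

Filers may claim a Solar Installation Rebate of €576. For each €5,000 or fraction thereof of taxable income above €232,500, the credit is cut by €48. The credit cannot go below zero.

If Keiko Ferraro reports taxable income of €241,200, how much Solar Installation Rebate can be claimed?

Solar Installation Rebate: income exceeds €232,500 by €8,700, which is 2 full-or-partial €5,000 increments; reduction = 2 × €48 = €96, leaving €480.

€480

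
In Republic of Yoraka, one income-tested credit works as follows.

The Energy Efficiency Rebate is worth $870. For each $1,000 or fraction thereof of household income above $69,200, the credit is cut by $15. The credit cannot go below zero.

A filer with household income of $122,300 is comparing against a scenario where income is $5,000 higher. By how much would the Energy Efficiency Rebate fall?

At $122,300 — income exceeds $69,200 by $53,100, which is 54 full-or-partial $1,000 increments; reduction = 54 × $15 = $810, leaving $60.
At $127,300 — income exceeds $69,200 by $58,100 → 59 increments × $15 = $885 ≥ base, so the credit is $0.
Lost: $60 − $0 = $60.

$60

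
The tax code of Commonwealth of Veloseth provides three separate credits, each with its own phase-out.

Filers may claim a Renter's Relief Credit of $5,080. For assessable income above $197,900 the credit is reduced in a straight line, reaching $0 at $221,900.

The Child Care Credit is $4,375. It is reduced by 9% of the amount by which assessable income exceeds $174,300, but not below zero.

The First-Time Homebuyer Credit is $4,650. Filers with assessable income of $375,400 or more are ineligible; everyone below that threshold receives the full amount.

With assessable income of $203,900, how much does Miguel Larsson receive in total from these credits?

Renter's Relief Credit: $203,900 is $6,000 into a $24,000 phase-out range, leaving 18,000/24,000 of the credit: $5,080 × 18,000/24,000 = $3,810.
Child Care Credit: 9% of the $29,600 excess over $174,300 is $2,664; credit = $4,375 − $2,664 = $1,711.
First-Time Homebuyer Credit: $203,900 is below the $375,400 cutoff, so the full $4,650 applies.
Total: $3,810 + $1,711 + $4,650 = $10,171.

$10,171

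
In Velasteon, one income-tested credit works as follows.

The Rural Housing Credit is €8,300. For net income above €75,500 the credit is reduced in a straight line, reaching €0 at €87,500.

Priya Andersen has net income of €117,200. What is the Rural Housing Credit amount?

Rural Housing Credit: €117,200 is at or above €87,500, so the credit is €0.

€0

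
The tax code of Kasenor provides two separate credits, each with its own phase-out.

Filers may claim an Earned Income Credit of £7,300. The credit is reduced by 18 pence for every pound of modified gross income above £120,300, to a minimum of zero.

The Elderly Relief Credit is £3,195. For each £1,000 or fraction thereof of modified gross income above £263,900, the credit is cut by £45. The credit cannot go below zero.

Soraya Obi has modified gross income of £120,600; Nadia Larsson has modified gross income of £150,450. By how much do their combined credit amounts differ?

£5,373

Soraya (£120,600): Earned Income Credit: 18% of the £300 excess over £120,300 is £54; credit = £7,300 − £54 = £7,246. Elderly Relief Credit: £120,600 is at or below the £263,900 threshold, so the full £3,195 applies. total £7,246 + £3,195 = £10,441
Nadia (£150,450): Earned Income Credit: 18% of the £30,150 excess over £120,300 is £5,427; credit = £7,300 − £5,427 = £1,873. Elderly Relief Credit: £150,450 is at or below the £263,900 threshold, so the full £3,195 applies. total £1,873 + £3,195 = £5,068
Difference: |£10,441 − £5,068| = £5,373.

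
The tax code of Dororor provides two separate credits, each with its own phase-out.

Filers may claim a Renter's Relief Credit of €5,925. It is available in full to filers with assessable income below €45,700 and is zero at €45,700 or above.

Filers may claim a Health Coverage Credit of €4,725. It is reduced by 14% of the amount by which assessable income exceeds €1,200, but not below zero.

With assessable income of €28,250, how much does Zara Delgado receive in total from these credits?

Renter's Relief Credit: €28,250 is below the €45,700 cutoff, so the full €5,925 applies.
Health Coverage Credit: 14% of the €27,050 excess over €1,200 is €3,787; credit = €4,725 − €3,787 = €938.
Total: €5,925 + €938 = €6,863.

€6,863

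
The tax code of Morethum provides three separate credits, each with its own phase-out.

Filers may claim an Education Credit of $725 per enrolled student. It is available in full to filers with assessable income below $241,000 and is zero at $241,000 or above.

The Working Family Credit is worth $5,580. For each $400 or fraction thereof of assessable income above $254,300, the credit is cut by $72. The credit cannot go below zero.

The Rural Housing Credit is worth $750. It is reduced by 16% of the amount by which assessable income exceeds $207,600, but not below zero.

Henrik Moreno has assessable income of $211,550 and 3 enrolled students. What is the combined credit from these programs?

Education Credit: base = 3 × $725 = $2,175. $211,550 is below the $241,000 cutoff, so the full $2,175 applies.
Working Family Credit: $211,550 is at or below the $254,300 threshold, so the full $5,580 applies.
Rural Housing Credit: 16% of the $3,950 excess over $207,600 is $632; credit = $750 − $632 = $118.
Total: $2,175 + $5,580 + $118 = $7,873.

$7,873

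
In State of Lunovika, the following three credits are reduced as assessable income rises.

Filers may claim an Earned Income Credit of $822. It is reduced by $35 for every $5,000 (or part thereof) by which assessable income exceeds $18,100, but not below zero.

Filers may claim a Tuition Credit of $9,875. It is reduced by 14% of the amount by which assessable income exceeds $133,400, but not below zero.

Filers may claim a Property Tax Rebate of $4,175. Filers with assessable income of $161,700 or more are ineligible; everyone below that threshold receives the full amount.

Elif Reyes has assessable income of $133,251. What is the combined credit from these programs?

Earned Income Credit: income exceeds $18,100 by $115,151 → 24 increments × $35 = $840 ≥ base, so the credit is $0.
Tuition Credit: $133,251 is at or below the $133,400 threshold, so the full $9,875 applies.
Property Tax Rebate: $133,251 is below the $161,700 cutoff, so the full $4,175 applies.
Total: $0 + $9,875 + $4,175 = $14,050.

$14,050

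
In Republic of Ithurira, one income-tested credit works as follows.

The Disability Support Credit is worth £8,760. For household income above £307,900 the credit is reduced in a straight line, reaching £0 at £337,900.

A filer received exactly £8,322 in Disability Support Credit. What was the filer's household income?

£309,400

£8,322 is 8,322/8,760 of the full £8,760, so 438/8,760 of the £30,000 range has been used: income = £307,900 + £30,000 × 438/8,760 = £309,400.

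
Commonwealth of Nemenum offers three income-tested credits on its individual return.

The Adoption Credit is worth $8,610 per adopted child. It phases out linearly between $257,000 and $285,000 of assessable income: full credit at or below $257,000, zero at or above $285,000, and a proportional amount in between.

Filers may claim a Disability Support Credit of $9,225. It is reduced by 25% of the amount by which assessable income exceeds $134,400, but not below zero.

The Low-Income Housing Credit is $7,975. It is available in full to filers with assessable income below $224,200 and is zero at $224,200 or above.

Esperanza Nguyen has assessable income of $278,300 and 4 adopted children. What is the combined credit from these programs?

Adoption Credit: base = 4 × $8,610 = $34,440. $278,300 is $21,300 into a $28,000 phase-out range, leaving 6,700/28,000 of the credit: $34,440 × 6,700/28,000 = $8,241.
Disability Support Credit: 25% of the $143,900 excess over $134,400 is $35,975 ≥ base, so the credit is $0.
Low-Income Housing Credit: $278,300 meets or exceeds the $224,200 cutoff, so the credit is $0.
Total: $8,241 + $0 + $0 = $8,241.

$8,241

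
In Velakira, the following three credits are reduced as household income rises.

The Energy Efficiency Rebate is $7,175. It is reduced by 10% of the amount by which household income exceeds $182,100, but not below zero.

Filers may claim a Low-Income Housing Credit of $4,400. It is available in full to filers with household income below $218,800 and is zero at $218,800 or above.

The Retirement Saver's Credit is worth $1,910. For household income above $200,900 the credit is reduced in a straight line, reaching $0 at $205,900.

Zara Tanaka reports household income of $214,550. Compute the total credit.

$8,330

Energy Efficiency Rebate: 10% of the $32,450 excess over $182,100 is $3,245; credit = $7,175 − $3,245 = $3,930.
Low-Income Housing Credit: $214,550 is below the $218,800 cutoff, so the full $4,400 applies.
Retirement Saver's Credit: $214,550 is at or above $205,900, so the credit is $0.
Total: $3,930 + $4,400 + $0 = $8,330.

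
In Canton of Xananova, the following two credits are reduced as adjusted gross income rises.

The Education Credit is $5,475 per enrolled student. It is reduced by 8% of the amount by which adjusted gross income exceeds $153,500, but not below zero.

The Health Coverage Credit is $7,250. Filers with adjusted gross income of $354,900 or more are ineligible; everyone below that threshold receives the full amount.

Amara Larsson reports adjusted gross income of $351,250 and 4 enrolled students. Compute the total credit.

Education Credit: base = 4 × $5,475 = $21,900. 8% of the $197,750 excess over $153,500 is $15,820; credit = $21,900 − $15,820 = $6,080.
Health Coverage Credit: $351,250 is below the $354,900 cutoff, so the full $7,250 applies.
Total: $6,080 + $7,250 = $13,330.

$13,330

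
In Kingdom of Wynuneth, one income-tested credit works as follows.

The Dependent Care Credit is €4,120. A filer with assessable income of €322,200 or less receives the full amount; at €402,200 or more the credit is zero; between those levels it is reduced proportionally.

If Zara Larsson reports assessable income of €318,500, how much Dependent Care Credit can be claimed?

Dependent Care Credit: €318,500 is at or below the €322,200 threshold, so the full €4,120 applies.

€4,120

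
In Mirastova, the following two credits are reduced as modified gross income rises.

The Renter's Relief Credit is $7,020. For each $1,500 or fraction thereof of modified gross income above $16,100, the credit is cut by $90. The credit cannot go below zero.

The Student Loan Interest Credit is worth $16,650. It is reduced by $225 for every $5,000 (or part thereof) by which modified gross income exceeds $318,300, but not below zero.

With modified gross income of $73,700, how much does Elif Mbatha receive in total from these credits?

$20,160

Renter's Relief Credit: income exceeds $16,100 by $57,600, which is 39 full-or-partial $1,500 increments; reduction = 39 × $90 = $3,510, leaving $3,510.
Student Loan Interest Credit: $73,700 is at or below the $318,300 threshold, so the full $16,650 applies.
Total: $3,510 + $16,650 = $20,160.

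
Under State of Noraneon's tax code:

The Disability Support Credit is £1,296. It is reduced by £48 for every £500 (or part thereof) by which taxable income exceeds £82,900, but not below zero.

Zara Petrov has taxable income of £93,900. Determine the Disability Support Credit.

Disability Support Credit: income exceeds £82,900 by £11,000, which is 22 full-or-partial £500 increments; reduction = 22 × £48 = £1,056, leaving £240.

£240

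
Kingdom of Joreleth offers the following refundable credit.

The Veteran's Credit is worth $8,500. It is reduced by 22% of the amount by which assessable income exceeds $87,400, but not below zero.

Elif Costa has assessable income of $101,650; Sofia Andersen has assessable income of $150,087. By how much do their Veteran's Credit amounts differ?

Elif ($101,650): Veteran's Credit: 22% of the $14,250 excess over $87,400 is $3,135; credit = $8,500 − $3,135 = $5,365.
Sofia ($150,087): Veteran's Credit: 22% of the $62,687 excess over $87,400 is $13,791.14 ≥ base, so the credit is $0.
Difference: |$5,365 − $0| = $5,365.

$5,365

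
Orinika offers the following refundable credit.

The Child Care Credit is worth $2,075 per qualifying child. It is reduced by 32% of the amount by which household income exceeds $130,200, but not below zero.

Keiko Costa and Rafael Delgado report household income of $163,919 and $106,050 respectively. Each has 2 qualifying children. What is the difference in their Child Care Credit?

Keiko ($163,919): Child Care Credit: base = 2 × $2,075 = $4,150. 32% of the $33,719 excess over $130,200 is $10,790.08 ≥ base, so the credit is $0.
Rafael ($106,050): Child Care Credit: base = 2 × $2,075 = $4,150. $106,050 is at or below the $130,200 threshold, so the full $4,150 applies.
Difference: |$0 − $4,150| = $4,150.

$4,150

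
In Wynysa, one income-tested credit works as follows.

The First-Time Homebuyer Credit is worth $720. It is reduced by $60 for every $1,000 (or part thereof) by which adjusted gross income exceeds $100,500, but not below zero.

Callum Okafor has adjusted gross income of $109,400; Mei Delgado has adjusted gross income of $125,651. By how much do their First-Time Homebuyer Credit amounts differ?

Callum ($109,400): First-Time Homebuyer Credit: income exceeds $100,500 by $8,900, which is 9 full-or-partial $1,000 increments; reduction = 9 × $60 = $540, leaving $180.
Mei ($125,651): First-Time Homebuyer Credit: income exceeds $100,500 by $25,151 → 26 increments × $60 = $1,560 ≥ base, so the credit is $0.
Difference: |$180 − $0| = $180.

$180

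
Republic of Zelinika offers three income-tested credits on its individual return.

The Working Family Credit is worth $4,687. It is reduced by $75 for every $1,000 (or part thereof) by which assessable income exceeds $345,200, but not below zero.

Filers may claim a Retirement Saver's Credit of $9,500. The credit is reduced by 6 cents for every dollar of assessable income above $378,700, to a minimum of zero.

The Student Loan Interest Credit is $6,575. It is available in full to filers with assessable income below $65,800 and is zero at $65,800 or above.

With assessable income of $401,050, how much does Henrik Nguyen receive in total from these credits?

$8,646

Working Family Credit: income exceeds $345,200 by $55,850, which is 56 full-or-partial $1,000 increments; reduction = 56 × $75 = $4,200, leaving $487.
Retirement Saver's Credit: 6% of the $22,350 excess over $378,700 is $1,341; credit = $9,500 − $1,341 = $8,159.
Student Loan Interest Credit: $401,050 meets or exceeds the $65,800 cutoff, so the credit is $0.
Total: $487 + $8,159 + $0 = $8,646.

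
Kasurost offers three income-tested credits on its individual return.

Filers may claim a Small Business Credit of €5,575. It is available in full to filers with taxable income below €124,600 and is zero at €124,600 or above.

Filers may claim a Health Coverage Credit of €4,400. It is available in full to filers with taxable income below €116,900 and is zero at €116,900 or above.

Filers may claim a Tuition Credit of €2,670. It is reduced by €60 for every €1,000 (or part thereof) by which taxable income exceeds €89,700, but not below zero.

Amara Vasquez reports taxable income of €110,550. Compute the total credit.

Small Business Credit: €110,550 is below the €124,600 cutoff, so the full €5,575 applies.
Health Coverage Credit: €110,550 is below the €116,900 cutoff, so the full €4,400 applies.
Tuition Credit: income exceeds €89,700 by €20,850, which is 21 full-or-partial €1,000 increments; reduction = 21 × €60 = €1,260, leaving €1,410.
Total: €5,575 + €4,400 + €1,410 = €11,385.

€11,385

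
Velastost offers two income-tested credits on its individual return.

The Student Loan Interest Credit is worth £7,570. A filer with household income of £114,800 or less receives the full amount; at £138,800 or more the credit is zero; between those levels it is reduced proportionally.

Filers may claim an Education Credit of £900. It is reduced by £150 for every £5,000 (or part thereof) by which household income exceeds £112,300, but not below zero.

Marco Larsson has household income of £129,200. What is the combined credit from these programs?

£3,328

Student Loan Interest Credit: £129,200 is £14,400 into a £24,000 phase-out range, leaving 9,600/24,000 of the credit: £7,570 × 9,600/24,000 = £3,028.
Education Credit: income exceeds £112,300 by £16,900, which is 4 full-or-partial £5,000 increments; reduction = 4 × £150 = £600, leaving £300.
Total: £3,028 + £300 = £3,328.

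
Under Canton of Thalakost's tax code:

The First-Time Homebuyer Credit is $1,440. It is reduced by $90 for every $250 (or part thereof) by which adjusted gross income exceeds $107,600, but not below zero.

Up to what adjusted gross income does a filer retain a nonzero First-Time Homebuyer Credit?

$111,350

After 15 increments the reduction is 15 × $90 = $1,350, leaving $90; one more increment wipes it out. Increment 15 ends at excess 15 × $250 = $3,750, so the highest qualifying income is $107,600 + $3,750 = $111,350.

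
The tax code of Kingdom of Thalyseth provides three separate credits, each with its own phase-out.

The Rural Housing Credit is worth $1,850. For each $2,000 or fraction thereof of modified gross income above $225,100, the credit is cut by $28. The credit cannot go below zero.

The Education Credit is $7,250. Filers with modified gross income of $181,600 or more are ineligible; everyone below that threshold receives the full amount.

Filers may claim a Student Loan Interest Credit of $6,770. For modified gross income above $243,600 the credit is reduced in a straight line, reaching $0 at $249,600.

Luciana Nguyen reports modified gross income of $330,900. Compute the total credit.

$366

Rural Housing Credit: income exceeds $225,100 by $105,800, which is 53 full-or-partial $2,000 increments; reduction = 53 × $28 = $1,484, leaving $366.
Education Credit: $330,900 meets or exceeds the $181,600 cutoff, so the credit is $0.
Student Loan Interest Credit: $330,900 is at or above $249,600, so the credit is $0.
Total: $366 + $0 + $0 = $366.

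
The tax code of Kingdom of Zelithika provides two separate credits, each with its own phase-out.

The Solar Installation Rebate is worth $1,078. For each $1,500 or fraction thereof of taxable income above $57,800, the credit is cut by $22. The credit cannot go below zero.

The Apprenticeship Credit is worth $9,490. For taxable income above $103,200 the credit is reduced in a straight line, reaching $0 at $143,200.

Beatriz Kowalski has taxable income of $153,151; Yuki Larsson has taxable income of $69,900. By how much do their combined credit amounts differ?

Beatriz ($153,151): Solar Installation Rebate: income exceeds $57,800 by $95,351 → 64 increments × $22 = $1,408 ≥ base, so the credit is $0. Apprenticeship Credit: $153,151 is at or above $143,200, so the credit is $0. total $0 + $0 = $0
Yuki ($69,900): Solar Installation Rebate: income exceeds $57,800 by $12,100, which is 9 full-or-partial $1,500 increments; reduction = 9 × $22 = $198, leaving $880. Apprenticeship Credit: $69,900 is at or below the $103,200 threshold, so the full $9,490 applies. total $880 + $9,490 = $10,370
Difference: |$0 − $10,370| = $10,370.

$10,370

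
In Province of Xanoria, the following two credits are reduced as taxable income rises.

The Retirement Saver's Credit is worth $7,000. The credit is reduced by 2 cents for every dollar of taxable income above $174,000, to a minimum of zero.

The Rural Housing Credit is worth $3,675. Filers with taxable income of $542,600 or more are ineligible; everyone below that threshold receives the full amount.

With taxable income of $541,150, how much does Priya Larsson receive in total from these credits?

Retirement Saver's Credit: 2% of the $367,150 excess over $174,000 is $7,343 ≥ base, so the credit is $0.
Rural Housing Credit: $541,150 is below the $542,600 cutoff, so the full $3,675 applies.
Total: $0 + $3,675 = $3,675.

$3,675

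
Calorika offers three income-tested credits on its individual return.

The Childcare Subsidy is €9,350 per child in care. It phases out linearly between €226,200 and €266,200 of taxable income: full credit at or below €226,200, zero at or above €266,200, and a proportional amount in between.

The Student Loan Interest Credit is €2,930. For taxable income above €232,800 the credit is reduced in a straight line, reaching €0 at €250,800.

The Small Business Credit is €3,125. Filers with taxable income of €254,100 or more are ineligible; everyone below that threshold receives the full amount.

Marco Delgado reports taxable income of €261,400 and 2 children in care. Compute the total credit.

€2,244

Childcare Subsidy: base = 2 × €9,350 = €18,700. €261,400 is €35,200 into a €40,000 phase-out range, leaving 4,800/40,000 of the credit: €18,700 × 4,800/40,000 = €2,244.
Student Loan Interest Credit: €261,400 is at or above €250,800, so the credit is €0.
Small Business Credit: €261,400 meets or exceeds the €254,100 cutoff, so the credit is €0.
Total: €2,244 + €0 + €0 = €2,244.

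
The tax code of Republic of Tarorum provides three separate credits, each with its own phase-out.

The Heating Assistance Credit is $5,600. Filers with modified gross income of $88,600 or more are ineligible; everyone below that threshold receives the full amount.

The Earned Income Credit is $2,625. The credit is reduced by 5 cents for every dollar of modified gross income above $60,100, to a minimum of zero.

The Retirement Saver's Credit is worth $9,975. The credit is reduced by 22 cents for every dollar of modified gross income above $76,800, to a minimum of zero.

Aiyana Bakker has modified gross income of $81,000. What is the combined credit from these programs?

$16,231

Heating Assistance Credit: $81,000 is below the $88,600 cutoff, so the full $5,600 applies.
Earned Income Credit: 5% of the $20,900 excess over $60,100 is $1,045; credit = $2,625 − $1,045 = $1,580.
Retirement Saver's Credit: 22% of the $4,200 excess over $76,800 is $924; credit = $9,975 − $924 = $9,051.
Total: $5,600 + $1,580 + $9,051 = $16,231.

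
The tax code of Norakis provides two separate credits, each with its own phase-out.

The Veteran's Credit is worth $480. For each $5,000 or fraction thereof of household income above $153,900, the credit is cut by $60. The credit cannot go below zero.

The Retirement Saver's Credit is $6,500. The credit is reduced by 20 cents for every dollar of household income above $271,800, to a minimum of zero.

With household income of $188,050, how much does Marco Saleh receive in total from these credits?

$6,560

Veteran's Credit: income exceeds $153,900 by $34,150, which is 7 full-or-partial $5,000 increments; reduction = 7 × $60 = $420, leaving $60.
Retirement Saver's Credit: $188,050 is at or below the $271,800 threshold, so the full $6,500 applies.
Total: $60 + $6,500 = $6,560.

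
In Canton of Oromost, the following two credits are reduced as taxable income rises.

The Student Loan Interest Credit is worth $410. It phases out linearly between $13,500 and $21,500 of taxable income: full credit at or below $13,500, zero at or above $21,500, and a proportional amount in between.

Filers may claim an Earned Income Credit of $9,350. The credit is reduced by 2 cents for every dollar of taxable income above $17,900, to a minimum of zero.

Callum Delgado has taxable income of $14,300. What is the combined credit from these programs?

$9,719

Student Loan Interest Credit: $14,300 is $800 into a $8,000 phase-out range, leaving 7,200/8,000 of the credit: $410 × 7,200/8,000 = $369.
Earned Income Credit: $14,300 is at or below the $17,900 threshold, so the full $9,350 applies.
Total: $369 + $9,350 = $9,719.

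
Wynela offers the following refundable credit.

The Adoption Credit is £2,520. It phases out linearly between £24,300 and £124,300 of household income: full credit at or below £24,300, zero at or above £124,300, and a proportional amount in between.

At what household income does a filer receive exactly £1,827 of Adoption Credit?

£51,800

£1,827 is 1,827/2,520 of the full £2,520, so 693/2,520 of the £100,000 range has been used: income = £24,300 + £100,000 × 693/2,520 = £51,800.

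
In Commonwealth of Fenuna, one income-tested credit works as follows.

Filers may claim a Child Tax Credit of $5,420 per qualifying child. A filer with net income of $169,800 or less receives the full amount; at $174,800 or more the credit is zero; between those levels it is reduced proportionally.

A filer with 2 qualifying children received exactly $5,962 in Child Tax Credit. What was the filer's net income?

$172,050

Full credit = 2 × $5,420 = $10,840.
$5,962 is 5,962/10,840 of the full $10,840, so 4,878/10,840 of the $5,000 range has been used: income = $169,800 + $5,000 × 4,878/10,840 = $172,050.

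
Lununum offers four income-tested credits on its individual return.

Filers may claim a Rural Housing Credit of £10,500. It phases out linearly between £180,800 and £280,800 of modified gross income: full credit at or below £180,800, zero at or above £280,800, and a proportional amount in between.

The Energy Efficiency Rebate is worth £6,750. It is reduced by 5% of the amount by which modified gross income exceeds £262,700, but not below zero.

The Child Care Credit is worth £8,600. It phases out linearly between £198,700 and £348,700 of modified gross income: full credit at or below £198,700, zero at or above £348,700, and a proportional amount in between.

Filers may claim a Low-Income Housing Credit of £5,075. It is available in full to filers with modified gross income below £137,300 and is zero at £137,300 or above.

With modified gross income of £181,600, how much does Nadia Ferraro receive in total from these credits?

£25,766

Rural Housing Credit: £181,600 is £800 into a £100,000 phase-out range, leaving 99,200/100,000 of the credit: £10,500 × 99,200/100,000 = £10,416.
Energy Efficiency Rebate: £181,600 is at or below the £262,700 threshold, so the full £6,750 applies.
Child Care Credit: £181,600 is at or below the £198,700 threshold, so the full £8,600 applies.
Low-Income Housing Credit: £181,600 meets or exceeds the £137,300 cutoff, so the credit is £0.
Total: £10,416 + £6,750 + £8,600 + £0 = £25,766.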